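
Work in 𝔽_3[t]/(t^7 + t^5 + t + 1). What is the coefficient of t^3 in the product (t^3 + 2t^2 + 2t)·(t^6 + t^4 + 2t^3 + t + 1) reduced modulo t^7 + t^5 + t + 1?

Multiply in 𝔽_3[t]: (t^3 + 2t^2 + 2t)·(t^6 + t^4 + 2t^3 + t + 1) = t^9 + 2t^8 + t^6 + 2t^4 + t^2 + 2t.
Reduce using t^7 ≡ 2t^5 + 2t + 2 (mod t^7 + t^5 + t + 1).
Reduced: 2t^6 + t^5 + 2t^4 + 2t^3 + t^2 + t + 1.

2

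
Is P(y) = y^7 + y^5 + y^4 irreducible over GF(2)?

No

Check for roots in GF(2): P(0) = 0 → root; P(1) = 1.
P(0) = 0, so (y) divides P(y); P is reducible.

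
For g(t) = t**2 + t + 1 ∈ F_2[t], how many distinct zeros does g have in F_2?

Evaluate at each of the 2 elements of F_2:
g(0) = 1; g(1) = 1.
No element is a root.

0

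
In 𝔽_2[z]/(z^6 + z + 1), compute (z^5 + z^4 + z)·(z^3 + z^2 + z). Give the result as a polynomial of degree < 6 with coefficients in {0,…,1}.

z^5 + z^4

Multiply in 𝔽_2[z]: (z^5 + z^4 + z)·(z^3 + z^2 + z) = z^8 + z^5 + z^4 + z^3 + z^2.
Reduce using z^6 ≡ z + 1 (mod z^6 + z + 1).
Reduced: z^5 + z^4.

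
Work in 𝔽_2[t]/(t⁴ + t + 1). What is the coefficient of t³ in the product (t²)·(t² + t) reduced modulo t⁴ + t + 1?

1

Multiply in 𝔽_2[t]: (t²)·(t² + t) = t⁴ + t³.
Reduce using t⁴ ≡ t + 1 (mod t⁴ + t + 1).
Reduced: t³ + t + 1.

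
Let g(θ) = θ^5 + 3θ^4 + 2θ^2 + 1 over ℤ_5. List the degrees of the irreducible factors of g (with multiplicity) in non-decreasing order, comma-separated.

Roots in ℤ_5: g(0) = 1; g(1) = 2; g(2) = 4; g(3) = 0 → root; g(4) = 0 → root.
Linear factors from roots: (θ + 2), (θ + 1).
Complete factorization: g(θ) = (θ + 1)·(θ + 2)·(θ^3 + 3θ + 3).
Factor degrees with multiplicity: 1 + 1 + 3 = 5.

1, 1, 3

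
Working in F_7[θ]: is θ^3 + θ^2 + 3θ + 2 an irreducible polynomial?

No

Write g(θ) = θ^3 + θ^2 + 3θ + 2.
Check for roots in F_7: g(0) = 2; g(1) = 0 → root; g(2) = 6; g(3) = 5; g(4) = 3; g(5) = 6; g(6) = 6.
g(1) = 0, so (θ − 1) divides g(θ); g is reducible.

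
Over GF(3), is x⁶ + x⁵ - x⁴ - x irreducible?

No

Write g(x) = x⁶ + x⁵ - x⁴ - x.
Check for roots in GF(3): g(0) = 0 → root; g(1) = 0 → root; g(2) = 0 → root.
g(0) = 0, so (x) divides g(x); g is reducible.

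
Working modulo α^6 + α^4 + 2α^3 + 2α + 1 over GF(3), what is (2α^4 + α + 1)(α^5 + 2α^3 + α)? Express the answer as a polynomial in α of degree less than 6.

α^5 + 2α

Multiply in GF(3)[α]: (2α^4 + α + 1)·(α^5 + 2α^3 + α) = 2α^9 + α^7 + α^6 + 2α^4 + 2α^3 + α^2 + α.
Reduce using α^6 ≡ 2α^4 + α^3 + α + 2 (mod α^6 + α^4 + 2α^3 + 2α + 1).
Reduced: α^5 + 2α.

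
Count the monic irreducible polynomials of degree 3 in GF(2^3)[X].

The number of monic irreducibles of degree 3 over GF(8) is (1/3)·Σ_{d∣3} μ(3/d) 8^d.
Divisors of 3: 1, 3; μ(3/d) for each: -1, 1.
Σ = − 8^1 + 8^3 = 504.
N = 504/3 = 168.

168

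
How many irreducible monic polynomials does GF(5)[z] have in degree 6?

The number of monic irreducibles of degree 6 over GF(5) is (1/6)·Σ_{d∣6} μ(6/d) 5^d.
Divisors of 6: 1, 2, 3, 6; μ(6/d) for each: 1, -1, -1, 1.
Σ = 5^1 − 5^2 − 5^3 + 5^6 = 15480.
N = 15480/6 = 2580.

2580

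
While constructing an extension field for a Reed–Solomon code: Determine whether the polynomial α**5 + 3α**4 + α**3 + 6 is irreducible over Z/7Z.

No

Write m(α) = α**5 + 3α**4 + α**3 + 6.
Check for roots in Z/7Z: m(0) = 6; m(1) = 4; m(2) = 3; m(3) = 1; m(4) = 0 → root; m(5) = 0 → root; m(6) = 0 → root.
m(4) = 0, so (α − 4) divides m(α); m is reducible.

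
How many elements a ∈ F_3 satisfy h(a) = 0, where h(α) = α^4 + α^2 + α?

Evaluate at each of the 3 elements of F_3:
h(0) = 0 → root; h(1) = 0 → root; h(2) = 1.
Roots: {0, 1}.

2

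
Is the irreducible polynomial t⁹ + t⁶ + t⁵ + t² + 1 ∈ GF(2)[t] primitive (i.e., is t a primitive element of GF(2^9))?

Write f(t) = t⁹ + t⁶ + t⁵ + t² + 1.
|GF(2^9)^×| = 2^9 − 1 = 511. Prime factorization: 511 = 7·73.
f is primitive ⇔ t has order 511 in GF(2)[t]/(f), i.e. t^(511/q) ≠ 1 for each prime q | 511.
t^(73) mod f = 1
t^(7) mod f = t⁷.
Since t^(73) = 1, the order of t divides 73 < 511; not primitive.

No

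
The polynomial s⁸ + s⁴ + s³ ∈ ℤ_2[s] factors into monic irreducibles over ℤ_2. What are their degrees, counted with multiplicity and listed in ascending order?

Write f(s) = s⁸ + s⁴ + s³.
Roots in ℤ_2: f(0) = 0 → root; f(1) = 1.
Linear factors from roots: (s).
Complete factorization: f(s) = (s)^3·(s² + s + 1)·(s³ + s² + 1).
Factor degrees with multiplicity: 1 + 1 + 1 + 2 + 3 = 8.

1, 1, 1, 2, 3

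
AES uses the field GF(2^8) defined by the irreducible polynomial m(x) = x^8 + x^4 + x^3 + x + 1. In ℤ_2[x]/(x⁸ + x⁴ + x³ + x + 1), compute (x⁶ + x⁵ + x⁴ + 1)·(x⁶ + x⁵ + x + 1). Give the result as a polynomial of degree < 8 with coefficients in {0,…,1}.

x^6 + x^5 + x^3 + x^2 + x

Multiply in ℤ_2[x]: (x⁶ + x⁵ + x⁴ + 1)·(x⁶ + x⁵ + x + 1) = x¹² + x⁹ + x⁷ + x⁶ + x⁵ + x⁴ + x + 1.
Reduce using x⁸ ≡ x⁴ + x³ + x + 1 (mod x⁸ + x⁴ + x³ + x + 1).
Reduced: x⁶ + x⁵ + x³ + x² + x.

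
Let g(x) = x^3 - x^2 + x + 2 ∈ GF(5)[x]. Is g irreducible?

Yes

Check for roots in GF(5): g(0) = 2; g(1) = 3; g(2) = 3; g(3) = 3; g(4) = 4.
No roots. A degree-3 polynomial over a field with no linear factor is irreducible.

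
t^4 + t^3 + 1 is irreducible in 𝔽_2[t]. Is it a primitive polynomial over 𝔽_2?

Yes

Write f(t) = t^4 + t^3 + 1.
|GF(2^4)^×| = 2^4 − 1 = 15. Prime factorization: 15 = 3·5.
f is primitive ⇔ t has order 15 in GF(2)[t]/(f), i.e. t^(15/q) ≠ 1 for each prime q | 15.
t^(5) mod f = t^3 + t + 1.
t^(3) mod f = t^3.
None equal 1, so t has full order 15; f is primitive.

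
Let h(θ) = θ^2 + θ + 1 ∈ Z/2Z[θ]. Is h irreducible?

Yes

Check for roots in Z/2Z: h(0) = 1; h(1) = 1.
No roots. A degree-2 polynomial over a field with no linear factor is irreducible.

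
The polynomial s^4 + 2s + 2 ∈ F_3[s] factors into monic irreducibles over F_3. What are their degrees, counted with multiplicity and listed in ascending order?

4

Write f(s) = s^4 + 2s + 2.
Roots in F_3: f(0) = 2; f(1) = 2; f(2) = 1.
Complete factorization: f(s) = (s^4 + 2s + 2).
Factor degrees with multiplicity: 4 = 4.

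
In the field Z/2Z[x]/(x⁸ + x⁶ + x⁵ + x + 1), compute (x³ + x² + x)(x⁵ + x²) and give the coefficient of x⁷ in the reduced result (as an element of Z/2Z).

Multiply in Z/2Z[x]: (x³ + x² + x)·(x⁵ + x²) = x⁸ + x⁷ + x⁶ + x⁵ + x⁴ + x³.
Reduce using x⁸ ≡ x⁶ + x⁵ + x + 1 (mod x⁸ + x⁶ + x⁵ + x + 1).
Reduced: x⁷ + x⁴ + x³ + x + 1.

1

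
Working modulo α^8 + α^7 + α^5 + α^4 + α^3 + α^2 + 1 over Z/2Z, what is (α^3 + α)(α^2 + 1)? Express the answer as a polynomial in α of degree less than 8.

α^5 + α

Multiply in Z/2Z[α]: (α^3 + α)·(α^2 + 1) = α^5 + α.
Reduced: α^5 + α.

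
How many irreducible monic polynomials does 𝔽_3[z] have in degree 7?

By the necklace-counting formula, N_3(7) = (1/7) Σ_{d|7} μ(7/d)·3^d.
Divisors of 7: 1, 7; μ(7/d) for each: -1, 1.
Σ = − 3^1 + 3^7 = 2184.
N = 2184/7 = 312.

312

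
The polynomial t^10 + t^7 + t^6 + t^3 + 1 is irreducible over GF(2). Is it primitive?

Write f(t) = t^10 + t^7 + t^6 + t^3 + 1.
|GF(2^10)^×| = 2^10 − 1 = 1023. Prime factorization: 1023 = 3·11·31.
f is primitive ⇔ t has order 1023 in GF(2)[t]/(f), i.e. t^(1023/q) ≠ 1 for each prime q | 1023.
t^(341) mod f = 1
t^(93) mod f = t^8 + t^7 + t^6 + t^5 + t^4 + t^2.
t^(33) mod f = t^9 + t^7 + t^6 + t^5 + t^4 + t + 1.
Since t^(341) = 1, the order of t divides 341 < 1023; not primitive.

No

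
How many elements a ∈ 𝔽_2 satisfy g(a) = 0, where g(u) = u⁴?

1

Evaluate at each of the 2 elements of 𝔽_2:
g(0) = 0 → root; g(1) = 1.
Roots: {0}.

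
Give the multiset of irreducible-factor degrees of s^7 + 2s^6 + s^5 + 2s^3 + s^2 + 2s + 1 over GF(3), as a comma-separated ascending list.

7

Write h(s) = s^7 + 2s^6 + s^5 + 2s^3 + s^2 + 2s + 1.
Roots in GF(3): h(0) = 1; h(1) = 1; h(2) = 1.
Complete factorization: h(s) = (s^7 + 2s^6 + s^5 + 2s^3 + s^2 + 2s + 1).
Factor degrees with multiplicity: 7 = 7.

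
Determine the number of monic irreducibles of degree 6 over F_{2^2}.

670

The number of monic irreducibles of degree 6 over GF(4) is (1/6)·Σ_{d∣6} μ(6/d) 4^d.
Divisors of 6: 1, 2, 3, 6; μ(6/d) for each: 1, -1, -1, 1.
Σ = 4^1 − 4^2 − 4^3 + 4^6 = 4020.
N = 4020/6 = 670.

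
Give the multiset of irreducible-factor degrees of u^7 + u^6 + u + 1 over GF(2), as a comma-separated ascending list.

1, 1, 1, 2, 2

Write h(u) = u^7 + u^6 + u + 1.
Roots in GF(2): h(0) = 1; h(1) = 0 → root.
Linear factors from roots: (u + 1).
Complete factorization: h(u) = (u + 1)^3·(u^2 + u + 1)^2.
Factor degrees with multiplicity: 1 + 1 + 1 + 2 + 2 = 7.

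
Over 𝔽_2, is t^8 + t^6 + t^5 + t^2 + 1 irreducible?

Yes

Write f(t) = t^8 + t^6 + t^5 + t^2 + 1.
Check for roots in 𝔽_2: f(0) = 1; f(1) = 1.
No roots, so no linear factors.
Monic irreducibles of degree 2 over GF(2): t^2 + t + 1.
None of them divide f (all give nonzero remainder).
Monic irreducibles of degree 3 over GF(2): t^3 + t + 1, t^3 + t^2 + 1.
None of them divide f (all give nonzero remainder).
Monic irreducibles of degree 4 over GF(2): t^4 + t + 1, t^4 + t^3 + 1, t^4 + t^3 + t^2 + t + 1.
None of them divide f (all give nonzero remainder).
No irreducible factor of degree ≤ 4 exists, so f is irreducible over GF(2).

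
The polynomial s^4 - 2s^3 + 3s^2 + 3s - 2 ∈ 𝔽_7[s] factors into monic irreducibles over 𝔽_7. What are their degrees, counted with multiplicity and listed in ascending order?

Write f(s) = s^4 - 2s^3 + 3s^2 + 3s - 2.
Complete factorization: f(s) = (s^4 - 2s^3 + 3s^2 + 3s - 2).
Factor degrees with multiplicity: 4 = 4.

4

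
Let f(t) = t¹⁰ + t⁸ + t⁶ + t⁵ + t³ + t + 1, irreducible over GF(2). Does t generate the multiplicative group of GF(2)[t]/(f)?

Yes

|GF(2^10)^×| = 2^10 − 1 = 1023. Prime factorization: 1023 = 3·11·31.
f is primitive ⇔ t has order 1023 in GF(2)[t]/(f), i.e. t^(1023/q) ≠ 1 for each prime q | 1023.
t^(341) mod f = t⁵ + t⁴ + t³ + t² + t.
t^(93) mod f = t⁸ + t⁵ + t³ + 1.
t^(33) mod f = t⁸ + t⁷ + t⁴ + t³ + t².
None equal 1, so t has full order 1023; f is primitive.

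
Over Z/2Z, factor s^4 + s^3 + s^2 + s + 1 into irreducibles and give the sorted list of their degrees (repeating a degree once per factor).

4

Write h(s) = s^4 + s^3 + s^2 + s + 1.
Roots in Z/2Z: h(0) = 1; h(1) = 1.
Complete factorization: h(s) = (s^4 + s^3 + s^2 + s + 1).
Factor degrees with multiplicity: 4 = 4.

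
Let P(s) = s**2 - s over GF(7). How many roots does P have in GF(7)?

Evaluate at each of the 7 elements of GF(7):
P(0) = 0 → root; P(1) = 0 → root; P(2) = 2; P(3) = 6; P(4) = 5; P(5) = 6; P(6) = 2.
Roots: {0, 1}.

2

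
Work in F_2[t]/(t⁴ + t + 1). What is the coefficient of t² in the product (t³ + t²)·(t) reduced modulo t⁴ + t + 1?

Multiply in F_2[t]: (t³ + t²)·(t) = t⁴ + t³.
Reduce using t⁴ ≡ t + 1 (mod t⁴ + t + 1).
Reduced: t³ + t + 1.

0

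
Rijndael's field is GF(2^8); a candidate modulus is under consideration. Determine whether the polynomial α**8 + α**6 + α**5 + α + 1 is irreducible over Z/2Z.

Yes

Write P(α) = α**8 + α**6 + α**5 + α + 1.
Check for roots in Z/2Z: P(0) = 1; P(1) = 1.
No roots, so no linear factors.
Monic irreducibles of degree 2 over GF(2): α**2 + α + 1.
None of them divide P (all give nonzero remainder).
Monic irreducibles of degree 3 over GF(2): α**3 + α + 1, α**3 + α**2 + 1.
None of them divide P (all give nonzero remainder).
Monic irreducibles of degree 4 over GF(2): α**4 + α + 1, α**4 + α**3 + 1, α**4 + α**3 + α**2 + α + 1.
None of them divide P (all give nonzero remainder).
No irreducible factor of degree ≤ 4 exists, so P is irreducible over GF(2).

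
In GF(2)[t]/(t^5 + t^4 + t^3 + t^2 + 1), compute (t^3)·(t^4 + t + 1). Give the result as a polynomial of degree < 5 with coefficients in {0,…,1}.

Multiply in GF(2)[t]: (t^3)·(t^4 + t + 1) = t^7 + t^4 + t^3.
Reduce using t^5 ≡ t^4 + t^3 + t^2 + 1 (mod t^5 + t^4 + t^3 + t^2 + 1).
Reduced: t^4 + t^2 + t.

t^4 + t^2 + t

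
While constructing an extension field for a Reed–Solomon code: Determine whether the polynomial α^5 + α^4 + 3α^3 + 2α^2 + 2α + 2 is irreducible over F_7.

Write m(α) = α^5 + α^4 + 3α^3 + 2α^2 + 2α + 2.
Check for roots in F_7: m(0) = 2; m(1) = 4; m(2) = 2; m(3) = 4; m(4) = 2; m(5) = 1; m(6) = 6.
No roots, so no linear factors.
Degree-2 irreducible divisors: test the 21 monic irreducibles of degree 2 over GF(7).
None of them divide m (all give nonzero remainder).
No irreducible factor of degree ≤ 2 exists, so m is irreducible over GF(7).

Yes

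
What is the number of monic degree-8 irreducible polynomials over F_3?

810

By the necklace-counting formula, N_3(8) = (1/8) Σ_{d|8} μ(8/d)·3^d.
Divisors of 8: 1, 2, 4, 8; μ(8/d) for each: 0, 0, -1, 1.
Σ = − 3^4 + 3^8 = 6480.
N = 6480/8 = 810.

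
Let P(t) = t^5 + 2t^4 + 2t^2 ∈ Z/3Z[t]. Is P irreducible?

No

Check for roots in Z/3Z: P(0) = 0 → root; P(1) = 2; P(2) = 0 → root.
P(0) = 0, so (t) divides P(t); P is reducible.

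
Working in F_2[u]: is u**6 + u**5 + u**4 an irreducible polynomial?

No

Write h(u) = u**6 + u**5 + u**4.
Check for roots in F_2: h(0) = 0 → root; h(1) = 1.
h(0) = 0, so (u) divides h(u); h is reducible.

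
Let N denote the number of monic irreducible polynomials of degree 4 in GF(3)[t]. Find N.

18

The number of monic irreducibles of degree 4 over GF(3) is (1/4)·Σ_{d∣4} μ(4/d) 3^d.
Divisors of 4: 1, 2, 4; μ(4/d) for each: 0, -1, 1.
Σ = − 3^2 + 3^4 = 72.
N = 72/4 = 18.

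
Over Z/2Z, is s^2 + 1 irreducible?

No

Write h(s) = s^2 + 1.
Check for roots in Z/2Z: h(0) = 1; h(1) = 0 → root.
h(1) = 0, so (s − 1) divides h(s); h is reducible.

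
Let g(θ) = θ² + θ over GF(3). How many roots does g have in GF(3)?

2

Evaluate at each of the 3 elements of GF(3):
g(0) = 0 → root; g(1) = 2; g(2) = 0 → root.
Roots: {0, 2}.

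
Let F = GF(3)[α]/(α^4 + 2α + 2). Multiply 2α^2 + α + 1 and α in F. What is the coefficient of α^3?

Multiply in GF(3)[α]: (2α^2 + α + 1)·(α) = 2α^3 + α^2 + α.
Reduced: 2α^3 + α^2 + α.

2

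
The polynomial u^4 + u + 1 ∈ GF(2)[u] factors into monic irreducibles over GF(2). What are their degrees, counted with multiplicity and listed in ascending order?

4

Write g(u) = u^4 + u + 1.
Roots in GF(2): g(0) = 1; g(1) = 1.
Complete factorization: g(u) = (u^4 + u + 1).
Factor degrees with multiplicity: 4 = 4.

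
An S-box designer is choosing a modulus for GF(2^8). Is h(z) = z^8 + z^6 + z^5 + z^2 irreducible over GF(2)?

No

Check for roots in GF(2): h(0) = 0 → root; h(1) = 0 → root.
h(0) = 0, so (z) divides h(z); h is reducible.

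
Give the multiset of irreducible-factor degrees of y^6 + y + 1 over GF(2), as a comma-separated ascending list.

Write h(y) = y^6 + y + 1.
Roots in GF(2): h(0) = 1; h(1) = 1.
Complete factorization: h(y) = (y^6 + y + 1).
Factor degrees with multiplicity: 6 = 6.

6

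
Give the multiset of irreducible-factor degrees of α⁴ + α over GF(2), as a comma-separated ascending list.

Write f(α) = α⁴ + α.
Roots in GF(2): f(0) = 0 → root; f(1) = 0 → root.
Linear factors from roots: (α), (α + 1).
Complete factorization: f(α) = (α)·(α + 1)·(α² + α + 1).
Factor degrees with multiplicity: 1 + 1 + 2 = 4.

1, 1, 2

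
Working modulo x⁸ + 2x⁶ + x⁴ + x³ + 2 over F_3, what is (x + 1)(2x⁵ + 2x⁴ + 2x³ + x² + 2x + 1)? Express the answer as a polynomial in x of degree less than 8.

Multiply in F_3[x]: (x + 1)·(2x⁵ + 2x⁴ + 2x³ + x² + 2x + 1) = 2x⁶ + x⁵ + x⁴ + 1.
Reduced: 2x⁶ + x⁵ + x⁴ + 1.

2x^6 + x^5 + x^4 + 1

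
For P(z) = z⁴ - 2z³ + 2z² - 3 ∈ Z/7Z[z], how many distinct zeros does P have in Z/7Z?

Evaluate at each of the 7 elements of Z/7Z:
P(0) = 4; P(1) = 5; P(2) = 5; P(3) = 0 → root; P(4) = 3; P(5) = 2; P(6) = 2.
Roots: {3}.

1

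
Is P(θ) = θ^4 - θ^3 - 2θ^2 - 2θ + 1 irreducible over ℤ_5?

Yes

Check for roots in ℤ_5: P(0) = 1; P(1) = 2; P(2) = 2; P(3) = 1; P(4) = 3.
No roots, so no linear factors.
Degree-2 irreducible divisors: test the 10 monic irreducibles of degree 2 over GF(5).
None of them divide P (all give nonzero remainder).
No irreducible factor of degree ≤ 2 exists, so P is irreducible over GF(5).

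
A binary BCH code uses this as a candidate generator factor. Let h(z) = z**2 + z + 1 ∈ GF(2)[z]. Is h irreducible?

Check for roots in GF(2): h(0) = 1; h(1) = 1.
No roots. A degree-2 polynomial over a field with no linear factor is irreducible.

Yes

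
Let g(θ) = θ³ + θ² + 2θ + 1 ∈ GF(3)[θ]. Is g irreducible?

Yes

Check for roots in GF(3): g(0) = 1; g(1) = 2; g(2) = 2.
No roots. A degree-3 polynomial over a field with no linear factor is irreducible.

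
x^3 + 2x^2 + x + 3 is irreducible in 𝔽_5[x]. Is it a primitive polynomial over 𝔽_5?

Write f(x) = x^3 + 2x^2 + x + 3.
|GF(5^3)^×| = 5^3 − 1 = 124. Prime factorization: 124 = 2^2·31.
f is primitive ⇔ x has order 124 in GF(5)[x]/(f), i.e. x^(124/q) ≠ 1 for each prime q | 124.
x^(62) mod f = 4.
x^(4) mod f = 3x^2 + 4x + 1.
None equal 1, so x has full order 124; f is primitive.

Yes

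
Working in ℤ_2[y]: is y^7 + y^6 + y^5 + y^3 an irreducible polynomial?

Write P(y) = y^7 + y^6 + y^5 + y^3.
Check for roots in ℤ_2: P(0) = 0 → root; P(1) = 0 → root.
P(0) = 0, so (y) divides P(y); P is reducible.

No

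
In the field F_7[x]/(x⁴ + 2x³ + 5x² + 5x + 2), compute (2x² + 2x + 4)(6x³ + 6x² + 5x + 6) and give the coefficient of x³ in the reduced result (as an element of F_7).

0

Multiply in F_7[x]: (2x² + 2x + 4)·(6x³ + 6x² + 5x + 6) = 5x⁵ + 3x⁴ + 4x³ + 4x² + 4x + 3.
Reduce using x⁴ ≡ 5x³ + 2x² + 2x + 5 (mod x⁴ + 2x³ + 5x² + 5x + 2).
Reduced: x + 3.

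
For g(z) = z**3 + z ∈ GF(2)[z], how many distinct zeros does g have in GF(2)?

Evaluate at each of the 2 elements of GF(2):
g(0) = 0 → root; g(1) = 0 → root.
Roots: {0, 1}.

2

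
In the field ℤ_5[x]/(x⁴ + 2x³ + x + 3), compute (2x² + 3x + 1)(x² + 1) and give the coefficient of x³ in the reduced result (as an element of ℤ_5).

Multiply in ℤ_5[x]: (2x² + 3x + 1)·(x² + 1) = 2x⁴ + 3x³ + 3x² + 3x + 1.
Reduce using x⁴ ≡ 3x³ + 4x + 2 (mod x⁴ + 2x³ + x + 3).
Reduced: 4x³ + 3x² + x.

4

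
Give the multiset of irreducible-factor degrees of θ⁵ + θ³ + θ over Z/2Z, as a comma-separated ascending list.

1, 2, 2

Write h(θ) = θ⁵ + θ³ + θ.
Roots in Z/2Z: h(0) = 0 → root; h(1) = 1.
Linear factors from roots: (θ).
Complete factorization: h(θ) = (θ)·(θ² + θ + 1)^2.
Factor degrees with multiplicity: 1 + 2 + 2 = 5.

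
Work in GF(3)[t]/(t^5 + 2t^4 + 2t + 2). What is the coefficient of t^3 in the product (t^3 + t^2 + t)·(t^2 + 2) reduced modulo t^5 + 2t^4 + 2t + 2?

Multiply in GF(3)[t]: (t^3 + t^2 + t)·(t^2 + 2) = t^5 + t^4 + 2t^2 + 2t.
Reduce using t^5 ≡ t^4 + t + 1 (mod t^5 + 2t^4 + 2t + 2).
Reduced: 2t^4 + 2t^2 + 1.

0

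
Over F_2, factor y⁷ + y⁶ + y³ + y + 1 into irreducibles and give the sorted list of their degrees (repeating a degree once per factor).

7

Write h(y) = y⁷ + y⁶ + y³ + y + 1.
Roots in F_2: h(0) = 1; h(1) = 1.
Complete factorization: h(y) = (y⁷ + y⁶ + y³ + y + 1).
Factor degrees with multiplicity: 7 = 7.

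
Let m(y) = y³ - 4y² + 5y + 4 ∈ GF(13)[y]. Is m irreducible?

Yes

Check each element of GF(13) for a root: m(0)=4, m(1)=6, m(2)=6, m(3)=10, m(4)=11, m(5)=2, m(6)=2, m(7)=4, m(8)=1, m(9)=12, m(10)=4, m(11)=9, m(12)=7.
No roots. A degree-3 polynomial over a field with no linear factor is irreducible.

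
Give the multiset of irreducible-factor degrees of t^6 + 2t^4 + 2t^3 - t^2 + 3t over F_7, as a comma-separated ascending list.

Write h(t) = t^6 + 2t^4 + 2t^3 - t^2 + 3t.
Linear factors from roots: (t), (t - 1), (t - 3), (t + 3), (t + 2).
Complete factorization: h(t) = (t)·(t + 2)·(t + 3)·(t - 3)·(t - 1)^2.
Factor degrees with multiplicity: 1 + 1 + 1 + 1 + 1 + 1 = 6.

1, 1, 1, 1, 1, 1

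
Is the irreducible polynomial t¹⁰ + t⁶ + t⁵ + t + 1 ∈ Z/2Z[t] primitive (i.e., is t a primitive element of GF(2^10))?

Write f(t) = t¹⁰ + t⁶ + t⁵ + t + 1.
|GF(2^10)^×| = 2^10 − 1 = 1023. Prime factorization: 1023 = 3·11·31.
f is primitive ⇔ t has order 1023 in GF(2)[t]/(f), i.e. t^(1023/q) ≠ 1 for each prime q | 1023.
t^(341) mod f = 1
t^(93) mod f = t⁶ + t⁵ + t³ + t.
t^(33) mod f = t⁹ + t⁸ + t⁶ + t⁴ + t³ + 1.
Since t^(341) = 1, the order of t divides 341 < 1023; not primitive.

No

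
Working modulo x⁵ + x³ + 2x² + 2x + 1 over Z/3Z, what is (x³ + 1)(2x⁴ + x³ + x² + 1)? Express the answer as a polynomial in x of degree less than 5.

Multiply in Z/3Z[x]: (x³ + 1)·(2x⁴ + x³ + x² + 1) = 2x⁷ + x⁶ + x⁵ + 2x⁴ + 2x³ + x² + 1.
Reduce using x⁵ ≡ 2x³ + x² + x + 2 (mod x⁵ + x³ + 2x² + 2x + 1).
Reduced: 2x² + x + 2.

2x^2 + x + 2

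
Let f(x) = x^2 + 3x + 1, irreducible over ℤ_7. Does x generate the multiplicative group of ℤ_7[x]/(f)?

|GF(7^2)^×| = 7^2 − 1 = 48. Prime factorization: 48 = 2^4·3.
f is primitive ⇔ x has order 48 in GF(7)[x]/(f), i.e. x^(48/q) ≠ 1 for each prime q | 48.
x^(24) mod f = 1
x^(16) mod f = 1
Since x^(24) = 1, the order of x divides 24 < 48; not primitive.

No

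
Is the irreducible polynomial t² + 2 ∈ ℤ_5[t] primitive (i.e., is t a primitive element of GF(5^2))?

No

Write f(t) = t² + 2.
|GF(5^2)^×| = 5^2 − 1 = 24. Prime factorization: 24 = 2^3·3.
f is primitive ⇔ t has order 24 in GF(5)[t]/(f), i.e. t^(24/q) ≠ 1 for each prime q | 24.
t^(12) mod f = 4.
t^(8) mod f = 1
Since t^(8) = 1, the order of t divides 8 < 24; not primitive.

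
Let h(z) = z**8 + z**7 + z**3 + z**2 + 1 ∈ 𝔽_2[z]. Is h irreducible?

Yes

Check for roots in 𝔽_2: h(0) = 1; h(1) = 1.
No roots, so no linear factors.
Monic irreducibles of degree 2 over GF(2): z**2 + z + 1.
None of them divide h (all give nonzero remainder).
Monic irreducibles of degree 3 over GF(2): z**3 + z + 1, z**3 + z**2 + 1.
None of them divide h (all give nonzero remainder).
Monic irreducibles of degree 4 over GF(2): z**4 + z + 1, z**4 + z**3 + 1, z**4 + z**3 + z**2 + z + 1.
None of them divide h (all give nonzero remainder).
No irreducible factor of degree ≤ 4 exists, so h is irreducible over GF(2).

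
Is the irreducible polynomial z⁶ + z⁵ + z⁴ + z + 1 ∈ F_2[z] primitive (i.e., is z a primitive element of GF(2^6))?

Yes

Write f(z) = z⁶ + z⁵ + z⁴ + z + 1.
|GF(2^6)^×| = 2^6 − 1 = 63. Prime factorization: 63 = 3^2·7.
f is primitive ⇔ z has order 63 in GF(2)[z]/(f), i.e. z^(63/q) ≠ 1 for each prime q | 63.
z^(21) mod f = z⁴ + z³ + 1.
z^(9) mod f = z⁵ + z² + z + 1.
None equal 1, so z has full order 63; f is primitive.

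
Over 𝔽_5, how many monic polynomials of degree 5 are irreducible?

624

The number of monic irreducibles of degree 5 over GF(5) is (1/5)·Σ_{d∣5} μ(5/d) 5^d.
Divisors of 5: 1, 5; μ(5/d) for each: -1, 1.
Σ = − 5^1 + 5^5 = 3120.
N = 3120/5 = 624.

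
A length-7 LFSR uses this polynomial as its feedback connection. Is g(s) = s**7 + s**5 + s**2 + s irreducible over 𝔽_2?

Check for roots in 𝔽_2: g(0) = 0 → root; g(1) = 0 → root.
g(0) = 0, so (s) divides g(s); g is reducible.

No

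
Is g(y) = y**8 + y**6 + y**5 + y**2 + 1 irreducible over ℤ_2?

Check for roots in ℤ_2: g(0) = 1; g(1) = 1.
No roots, so no linear factors.
Monic irreducibles of degree 2 over GF(2): y**2 + y + 1.
None of them divide g (all give nonzero remainder).
Monic irreducibles of degree 3 over GF(2): y**3 + y + 1, y**3 + y**2 + 1.
None of them divide g (all give nonzero remainder).
Monic irreducibles of degree 4 over GF(2): y**4 + y + 1, y**4 + y**3 + 1, y**4 + y**3 + y**2 + y + 1.
None of them divide g (all give nonzero remainder).
No irreducible factor of degree ≤ 4 exists, so g is irreducible over GF(2).

Yes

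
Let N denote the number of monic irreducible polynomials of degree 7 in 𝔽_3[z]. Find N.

Gauss's count: N_{3}(7) = (1/7) Σ_{d|7} μ(7/d)·3^d.
Divisors of 7: 1, 7; μ(7/d) for each: -1, 1.
Σ = − 3^1 + 3^7 = 2184.
N = 2184/7 = 312.

312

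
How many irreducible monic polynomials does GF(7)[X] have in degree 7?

By the necklace-counting formula, N_7(7) = (1/7) Σ_{d|7} μ(7/d)·7^d.
Divisors of 7: 1, 7; μ(7/d) for each: -1, 1.
Σ = − 7^1 + 7^7 = 823536.
N = 823536/7 = 117648.

117648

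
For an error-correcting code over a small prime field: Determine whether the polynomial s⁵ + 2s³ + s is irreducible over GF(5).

No

Write m(s) = s⁵ + 2s³ + s.
Check for roots in GF(5): m(0) = 0 → root; m(1) = 4; m(2) = 0 → root; m(3) = 0 → root; m(4) = 1.
m(0) = 0, so (s) divides m(s); m is reducible.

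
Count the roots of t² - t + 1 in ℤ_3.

1

Write h(t) = t² - t + 1.
Evaluate at each of the 3 elements of ℤ_3:
h(0) = 1; h(1) = 1; h(2) = 0 → root.
Roots: {2}.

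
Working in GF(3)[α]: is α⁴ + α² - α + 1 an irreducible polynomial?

Yes

Write f(α) = α⁴ + α² - α + 1.
Check for roots in GF(3): f(0) = 1; f(1) = 2; f(2) = 1.
No roots, so no linear factors.
Monic irreducibles of degree 2 over GF(3): α² + 1, α² + α - 1, α² - α - 1.
None of them divide f (all give nonzero remainder).
No irreducible factor of degree ≤ 2 exists, so f is irreducible over GF(3).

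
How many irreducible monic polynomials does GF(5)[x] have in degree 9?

217000

x^(5^9) − x is the product of all monic irreducibles of degree dividing 9; Möbius inversion gives N = (1/9) Σ μ(9/d)·5^d.
Divisors of 9: 1, 3, 9; μ(9/d) for each: 0, -1, 1.
Σ = − 5^3 + 5^9 = 1953000.
N = 1953000/9 = 217000.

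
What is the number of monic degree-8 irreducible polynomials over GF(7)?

720300

Gauss's count: N_{7}(8) = (1/8) Σ_{d|8} μ(8/d)·7^d.
Divisors of 8: 1, 2, 4, 8; μ(8/d) for each: 0, 0, -1, 1.
Σ = − 7^4 + 7^8 = 5762400.
N = 5762400/8 = 720300.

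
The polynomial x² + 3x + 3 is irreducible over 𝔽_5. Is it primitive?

Yes

Write f(x) = x² + 3x + 3.
|GF(5^2)^×| = 5^2 − 1 = 24. Prime factorization: 24 = 2^3·3.
f is primitive ⇔ x has order 24 in GF(5)[x]/(f), i.e. x^(24/q) ≠ 1 for each prime q | 24.
x^(12) mod f = 4.
x^(8) mod f = x + 1.
None equal 1, so x has full order 24; f is primitive.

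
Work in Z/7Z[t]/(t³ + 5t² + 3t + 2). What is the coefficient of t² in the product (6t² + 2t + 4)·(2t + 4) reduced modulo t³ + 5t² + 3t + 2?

Multiply in Z/7Z[t]: (6t² + 2t + 4)·(2t + 4) = 5t³ + 2t + 2.
Reduce using t³ ≡ 2t² + 4t + 5 (mod t³ + 5t² + 3t + 2).
Reduced: 3t² + t + 6.

3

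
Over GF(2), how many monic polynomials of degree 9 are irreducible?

Gauss's count: N_{2}(9) = (1/9) Σ_{d|9} μ(9/d)·2^d.
Divisors of 9: 1, 3, 9; μ(9/d) for each: 0, -1, 1.
Σ = − 2^3 + 2^9 = 504.
N = 504/9 = 56.

56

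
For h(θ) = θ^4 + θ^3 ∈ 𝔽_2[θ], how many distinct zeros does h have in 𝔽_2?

Evaluate at each of the 2 elements of 𝔽_2:
h(0) = 0 → root; h(1) = 0 → root.
Roots: {0, 1}.

2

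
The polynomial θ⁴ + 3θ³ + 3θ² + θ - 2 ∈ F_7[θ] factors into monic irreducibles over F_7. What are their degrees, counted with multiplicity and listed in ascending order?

Write f(θ) = θ⁴ + 3θ³ + 3θ² + θ - 2.
Linear factors from roots: (θ + 2).
Complete factorization: f(θ) = (θ + 2)^2·(θ² - θ + 3).
Factor degrees with multiplicity: 1 + 1 + 2 = 4.

1, 1, 2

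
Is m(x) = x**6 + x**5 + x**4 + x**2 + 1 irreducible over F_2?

Yes

Check for roots in F_2: m(0) = 1; m(1) = 1.
No roots, so no linear factors.
Monic irreducibles of degree 2 over GF(2): x**2 + x + 1.
None of them divide m (all give nonzero remainder).
Monic irreducibles of degree 3 over GF(2): x**3 + x + 1, x**3 + x**2 + 1.
None of them divide m (all give nonzero remainder).
No irreducible factor of degree ≤ 3 exists, so m is irreducible over GF(2).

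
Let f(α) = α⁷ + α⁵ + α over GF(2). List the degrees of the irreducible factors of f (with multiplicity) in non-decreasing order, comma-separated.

Roots in GF(2): f(0) = 0 → root; f(1) = 1.
Linear factors from roots: (α).
Complete factorization: f(α) = (α)·(α³ + α² + 1)^2.
Factor degrees with multiplicity: 1 + 3 + 3 = 7.

1, 3, 3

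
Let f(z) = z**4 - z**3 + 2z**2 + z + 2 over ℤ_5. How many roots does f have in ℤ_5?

Evaluate at each of the 5 elements of ℤ_5:
f(0) = 2; f(1) = 0 → root; f(2) = 0 → root; f(3) = 2; f(4) = 0 → root.
Roots: {1, 2, 4}.

3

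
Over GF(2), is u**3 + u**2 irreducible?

No

Write m(u) = u**3 + u**2.
Check for roots in GF(2): m(0) = 0 → root; m(1) = 0 → root.
m(0) = 0, so (u) divides m(u); m is reducible.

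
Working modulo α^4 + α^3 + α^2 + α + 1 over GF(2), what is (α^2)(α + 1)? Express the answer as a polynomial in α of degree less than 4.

α^3 + α^2

Multiply in GF(2)[α]: (α^2)·(α + 1) = α^3 + α^2.
Reduced: α^3 + α^2.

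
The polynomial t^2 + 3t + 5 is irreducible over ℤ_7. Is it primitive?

Write f(t) = t^2 + 3t + 5.
|GF(7^2)^×| = 7^2 − 1 = 48. Prime factorization: 48 = 2^4·3.
f is primitive ⇔ t has order 48 in GF(7)[t]/(f), i.e. t^(48/q) ≠ 1 for each prime q | 48.
t^(24) mod f = 6.
t^(16) mod f = 4.
None equal 1, so t has full order 48; f is primitive.

Yes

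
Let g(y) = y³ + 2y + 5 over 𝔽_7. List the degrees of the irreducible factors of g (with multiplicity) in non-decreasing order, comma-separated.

1, 1, 1

Linear factors from roots: (y + 3), (y + 2).
Complete factorization: g(y) = (y + 3)·(y + 2)^2.
Factor degrees with multiplicity: 1 + 1 + 1 = 3.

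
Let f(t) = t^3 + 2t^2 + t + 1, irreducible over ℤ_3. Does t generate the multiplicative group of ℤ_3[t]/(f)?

|GF(3^3)^×| = 3^3 − 1 = 26. Prime factorization: 26 = 2·13.
f is primitive ⇔ t has order 26 in GF(3)[t]/(f), i.e. t^(26/q) ≠ 1 for each prime q | 26.
t^(13) mod f = 2.
t^(2) mod f = t^2.
None equal 1, so t has full order 26; f is primitive.

Yes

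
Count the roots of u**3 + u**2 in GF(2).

Write g(u) = u**3 + u**2.
Evaluate at each of the 2 elements of GF(2):
g(0) = 0 → root; g(1) = 0 → root.
Roots: {0, 1}.

2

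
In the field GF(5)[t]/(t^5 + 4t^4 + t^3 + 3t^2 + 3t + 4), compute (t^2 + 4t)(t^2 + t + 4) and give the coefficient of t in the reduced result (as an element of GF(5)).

Multiply in GF(5)[t]: (t^2 + 4t)·(t^2 + t + 4) = t^4 + 3t^2 + t.
Reduced: t^4 + 3t^2 + t.

1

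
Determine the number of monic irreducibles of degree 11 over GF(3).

16104

By the necklace-counting formula, N_3(11) = (1/11) Σ_{d|11} μ(11/d)·3^d.
Divisors of 11: 1, 11; μ(11/d) for each: -1, 1.
Σ = − 3^1 + 3^11 = 177144.
N = 177144/11 = 16104.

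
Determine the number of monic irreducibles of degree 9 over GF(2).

56

Gauss's count: N_{2}(9) = (1/9) Σ_{d|9} μ(9/d)·2^d.
Divisors of 9: 1, 3, 9; μ(9/d) for each: 0, -1, 1.
Σ = − 2^3 + 2^9 = 504.
N = 504/9 = 56.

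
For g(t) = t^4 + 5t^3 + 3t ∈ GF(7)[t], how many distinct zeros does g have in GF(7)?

Evaluate at each of the 7 elements of GF(7):
g(0) = 0 → root; g(1) = 2; g(2) = 6; g(3) = 1; g(4) = 0 → root; g(5) = 5; g(6) = 0 → root.
Roots: {0, 4, 6}.

3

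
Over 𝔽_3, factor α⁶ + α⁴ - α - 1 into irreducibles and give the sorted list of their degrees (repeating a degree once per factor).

Write h(α) = α⁶ + α⁴ - α - 1.
Roots in 𝔽_3: h(0) = 2; h(1) = 0 → root; h(2) = 2.
Linear factors from roots: (α - 1).
Complete factorization: h(α) = (α - 1)^4·(α² + α - 1).
Factor degrees with multiplicity: 1 + 1 + 1 + 1 + 2 = 6.

1, 1, 1, 1, 2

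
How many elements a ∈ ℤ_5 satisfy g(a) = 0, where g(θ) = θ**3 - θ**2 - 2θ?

Evaluate at each of the 5 elements of ℤ_5:
g(0) = 0 → root; g(1) = 3; g(2) = 0 → root; g(3) = 2; g(4) = 0 → root.
Roots: {0, 2, 4}.

3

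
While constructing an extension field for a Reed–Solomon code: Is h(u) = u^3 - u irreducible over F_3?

Check for roots in F_3: h(0) = 0 → root; h(1) = 0 → root; h(2) = 0 → root.
h(0) = 0, so (u) divides h(u); h is reducible.

No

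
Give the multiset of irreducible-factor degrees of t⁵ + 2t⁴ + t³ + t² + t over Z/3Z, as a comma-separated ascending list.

Write h(t) = t⁵ + 2t⁴ + t³ + t² + t.
Roots in Z/3Z: h(0) = 0 → root; h(1) = 0 → root; h(2) = 0 → root.
Linear factors from roots: (t), (t + 2), (t + 1).
Complete factorization: h(t) = (t)·(t + 1)·(t + 2)·(t² + 2t + 2).
Factor degrees with multiplicity: 1 + 1 + 1 + 2 = 5.

1, 1, 1, 2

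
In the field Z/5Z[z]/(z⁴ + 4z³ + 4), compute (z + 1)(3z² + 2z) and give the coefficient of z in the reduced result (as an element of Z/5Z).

2

Multiply in Z/5Z[z]: (z + 1)·(3z² + 2z) = 3z³ + 2z.
Reduced: 3z³ + 2z.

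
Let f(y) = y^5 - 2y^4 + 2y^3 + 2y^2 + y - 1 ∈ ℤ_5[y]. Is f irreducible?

No

Check for roots in ℤ_5: f(0) = 4; f(1) = 3; f(2) = 0 → root; f(3) = 0 → root; f(4) = 0 → root.
f(2) = 0, so (y − 2) divides f(y); f is reducible.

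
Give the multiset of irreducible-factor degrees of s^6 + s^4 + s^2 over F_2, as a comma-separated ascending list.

1, 1, 2, 2

Write g(s) = s^6 + s^4 + s^2.
Roots in F_2: g(0) = 0 → root; g(1) = 1.
Linear factors from roots: (s).
Complete factorization: g(s) = (s)^2·(s^2 + s + 1)^2.
Factor degrees with multiplicity: 1 + 1 + 2 + 2 = 6.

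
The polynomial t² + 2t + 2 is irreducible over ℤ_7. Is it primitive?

Write f(t) = t² + 2t + 2.
|GF(7^2)^×| = 7^2 − 1 = 48. Prime factorization: 48 = 2^4·3.
f is primitive ⇔ t has order 48 in GF(7)[t]/(f), i.e. t^(48/q) ≠ 1 for each prime q | 48.
t^(24) mod f = 1
t^(16) mod f = 4.
Since t^(24) = 1, the order of t divides 24 < 48; not primitive.

No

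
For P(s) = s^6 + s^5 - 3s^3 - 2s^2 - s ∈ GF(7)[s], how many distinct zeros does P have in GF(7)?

1

Evaluate at each of the 7 elements of GF(7):
P(0) = 0 → root; P(1) = 3; P(2) = 6; P(3) = 2; P(4) = 6; P(5) = 1; P(6) = 2.
Roots: {0}.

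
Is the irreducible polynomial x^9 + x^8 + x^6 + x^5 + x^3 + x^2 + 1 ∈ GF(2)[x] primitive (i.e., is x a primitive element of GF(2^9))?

Yes

Write f(x) = x^9 + x^8 + x^6 + x^5 + x^3 + x^2 + 1.
|GF(2^9)^×| = 2^9 − 1 = 511. Prime factorization: 511 = 7·73.
f is primitive ⇔ x has order 511 in GF(2)[x]/(f), i.e. x^(511/q) ≠ 1 for each prime q | 511.
x^(73) mod f = x^8 + x^7 + x^6 + x^5 + x.
x^(7) mod f = x^7.
None equal 1, so x has full order 511; f is primitive.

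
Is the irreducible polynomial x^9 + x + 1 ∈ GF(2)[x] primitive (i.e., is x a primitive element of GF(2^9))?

No

Write f(x) = x^9 + x + 1.
|GF(2^9)^×| = 2^9 − 1 = 511. Prime factorization: 511 = 7·73.
f is primitive ⇔ x has order 511 in GF(2)[x]/(f), i.e. x^(511/q) ≠ 1 for each prime q | 511.
x^(73) mod f = 1
x^(7) mod f = x^7.
Since x^(73) = 1, the order of x divides 73 < 511; not primitive.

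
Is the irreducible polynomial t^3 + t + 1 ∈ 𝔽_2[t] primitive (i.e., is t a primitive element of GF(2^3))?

Yes

Write f(t) = t^3 + t + 1.
|GF(2^3)^×| = 2^3 − 1 = 7. Prime factorization: 7 = 7.
f is primitive ⇔ t has order 7 in GF(2)[t]/(f), i.e. t^(7/q) ≠ 1 for each prime q | 7.
t^(1) mod f = t.
None equal 1, so t has full order 7; f is primitive.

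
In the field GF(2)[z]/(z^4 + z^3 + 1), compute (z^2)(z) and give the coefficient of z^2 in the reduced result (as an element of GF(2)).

Multiply in GF(2)[z]: (z^2)·(z) = z^3.
Reduced: z^3.

0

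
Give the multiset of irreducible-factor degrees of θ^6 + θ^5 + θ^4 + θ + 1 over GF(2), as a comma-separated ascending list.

6

Write h(θ) = θ^6 + θ^5 + θ^4 + θ + 1.
Roots in GF(2): h(0) = 1; h(1) = 1.
Complete factorization: h(θ) = (θ^6 + θ^5 + θ^4 + θ + 1).
Factor degrees with multiplicity: 6 = 6.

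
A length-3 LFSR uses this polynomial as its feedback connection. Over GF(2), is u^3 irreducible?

Write g(u) = u^3.
Check for roots in GF(2): g(0) = 0 → root; g(1) = 1.
g(0) = 0, so (u) divides g(u); g is reducible.

No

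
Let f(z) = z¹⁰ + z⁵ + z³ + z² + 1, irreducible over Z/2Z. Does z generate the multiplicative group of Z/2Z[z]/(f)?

Yes

|GF(2^10)^×| = 2^10 − 1 = 1023. Prime factorization: 1023 = 3·11·31.
f is primitive ⇔ z has order 1023 in GF(2)[z]/(f), i.e. z^(1023/q) ≠ 1 for each prime q | 1023.
z^(341) mod f = z⁹ + z⁷ + z³ + z + 1.
z^(93) mod f = z⁹ + z⁸ + z⁷ + z⁶ + z⁴ + 1.
z^(33) mod f = z⁷ + z⁵ + z³ + z² + z + 1.
None equal 1, so z has full order 1023; f is primitive.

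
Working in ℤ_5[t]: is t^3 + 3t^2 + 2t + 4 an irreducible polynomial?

Write m(t) = t^3 + 3t^2 + 2t + 4.
Check for roots in ℤ_5: m(0) = 4; m(1) = 0 → root; m(2) = 3; m(3) = 4; m(4) = 4.
m(1) = 0, so (t − 1) divides m(t); m is reducible.

No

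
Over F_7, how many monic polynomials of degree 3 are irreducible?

The number of monic irreducibles of degree 3 over GF(7) is (1/3)·Σ_{d∣3} μ(3/d) 7^d.
Divisors of 3: 1, 3; μ(3/d) for each: -1, 1.
Σ = − 7^1 + 7^3 = 336.
N = 336/3 = 112.

112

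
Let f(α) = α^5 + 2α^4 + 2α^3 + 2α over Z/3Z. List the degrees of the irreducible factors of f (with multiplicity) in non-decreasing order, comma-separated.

Roots in Z/3Z: f(0) = 0 → root; f(1) = 1; f(2) = 0 → root.
Linear factors from roots: (α), (α + 1).
Complete factorization: f(α) = (α)·(α + 1)·(α^3 + α^2 + α + 2).
Factor degrees with multiplicity: 1 + 1 + 3 = 5.

1, 1, 3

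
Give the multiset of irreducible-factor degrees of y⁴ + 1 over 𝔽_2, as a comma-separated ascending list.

1, 1, 1, 1

Write f(y) = y⁴ + 1.
Roots in 𝔽_2: f(0) = 1; f(1) = 0 → root.
Linear factors from roots: (y + 1).
Complete factorization: f(y) = (y + 1)^4.
Factor degrees with multiplicity: 1 + 1 + 1 + 1 = 4.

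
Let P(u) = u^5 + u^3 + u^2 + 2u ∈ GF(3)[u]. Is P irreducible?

No

Check for roots in GF(3): P(0) = 0 → root; P(1) = 2; P(2) = 0 → root.
P(0) = 0, so (u) divides P(u); P is reducible.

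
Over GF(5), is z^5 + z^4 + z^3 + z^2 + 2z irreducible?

No

Write f(z) = z^5 + z^4 + z^3 + z^2 + 2z.
Check for roots in GF(5): f(0) = 0 → root; f(1) = 1; f(2) = 4; f(3) = 1; f(4) = 3.
f(0) = 0, so (z) divides f(z); f is reducible.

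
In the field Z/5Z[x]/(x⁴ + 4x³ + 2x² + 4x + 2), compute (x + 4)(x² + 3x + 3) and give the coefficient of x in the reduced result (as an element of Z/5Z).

Multiply in Z/5Z[x]: (x + 4)·(x² + 3x + 3) = x³ + 2x² + 2.
Reduced: x³ + 2x² + 2.

0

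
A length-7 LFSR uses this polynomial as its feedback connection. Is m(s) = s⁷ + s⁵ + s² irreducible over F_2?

Check for roots in F_2: m(0) = 0 → root; m(1) = 1.
m(0) = 0, so (s) divides m(s); m is reducible.

No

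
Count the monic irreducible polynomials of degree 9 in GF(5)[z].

217000

The number of monic irreducibles of degree 9 over GF(5) is (1/9)·Σ_{d∣9} μ(9/d) 5^d.
Divisors of 9: 1, 3, 9; μ(9/d) for each: 0, -1, 1.
Σ = − 5^3 + 5^9 = 1953000.
N = 1953000/9 = 217000.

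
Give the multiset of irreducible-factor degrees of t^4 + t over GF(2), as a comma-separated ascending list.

1, 1, 2

Write h(t) = t^4 + t.
Roots in GF(2): h(0) = 0 → root; h(1) = 0 → root.
Linear factors from roots: (t), (t + 1).
Complete factorization: h(t) = (t)·(t + 1)·(t^2 + t + 1).
Factor degrees with multiplicity: 1 + 1 + 2 = 4.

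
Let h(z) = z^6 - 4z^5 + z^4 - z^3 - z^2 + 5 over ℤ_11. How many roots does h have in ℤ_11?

2

Evaluate at each of the 11 elements of ℤ_11:
h(0) = 5; h(1) = 1; h(2) = 0 → root; h(3) = 5; h(4) = 5; h(5) = 8; h(6) = 2; h(7) = 9; h(8) = 1; h(9) = 8; h(10) = 0 → root.
Roots: {2, 10}.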